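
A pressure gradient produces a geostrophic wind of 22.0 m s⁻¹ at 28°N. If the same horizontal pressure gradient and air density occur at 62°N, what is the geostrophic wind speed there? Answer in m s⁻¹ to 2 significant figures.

With the same pressure gradient and density, V_g ∝ 1/f ∝ 1/sin φ.
V₂ = V₁ · sin φ₁ / sin φ₂ = 22.0 × sin 28° / sin 62°
V₂ = 22.0 × 0.4695/0.8829 = 12 m s⁻¹

12 m s⁻¹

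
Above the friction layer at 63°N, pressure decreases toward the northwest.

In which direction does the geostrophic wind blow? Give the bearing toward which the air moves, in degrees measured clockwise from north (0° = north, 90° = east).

The pressure-gradient force points toward the northwest (bearing 315°).
Geostrophic balance: in the Northern Hemisphere the Coriolis force deflects motion to the right, so the geostrophic wind blows 90° to the right of the pressure-gradient force (low pressure on the left).
Rotating 315° by 90° clockwise gives 045° — the wind blows toward the northeast.

045°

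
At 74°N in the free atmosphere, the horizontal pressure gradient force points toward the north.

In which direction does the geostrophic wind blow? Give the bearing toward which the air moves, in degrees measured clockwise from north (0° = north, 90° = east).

The pressure-gradient force points toward the north (bearing 000°).
Geostrophic balance: in the Northern Hemisphere the Coriolis force deflects motion to the right, so the geostrophic wind blows 90° to the right of the pressure-gradient force (low pressure on the left).
Rotating 000° by 90° clockwise gives 090° — the wind blows toward the east.

090°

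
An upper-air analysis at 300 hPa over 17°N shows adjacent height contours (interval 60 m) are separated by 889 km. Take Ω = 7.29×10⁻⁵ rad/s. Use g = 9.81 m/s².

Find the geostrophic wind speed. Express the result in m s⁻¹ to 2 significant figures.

Coriolis parameter at 17°N:
f = 2Ω sin φ = 2 × 7.29×10⁻⁵ × sin 17° = 4.26×10⁻⁵ s⁻¹
Height gradient: |∂Z/∂n| = 60 m / 889000 m = 6.75×10⁻⁵
On a pressure surface, geostrophic balance gives V_g = (g/f)|∂Z/∂n|:
V_g = 9.81 × 6.75×10⁻⁵ / 4.26×10⁻⁵ = 15.5 m/s

16 m s⁻¹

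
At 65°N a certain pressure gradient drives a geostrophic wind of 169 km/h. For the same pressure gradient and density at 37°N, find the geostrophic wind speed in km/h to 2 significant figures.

250 km/h

With the same pressure gradient and density, V_g ∝ 1/f ∝ 1/sin φ.
V₂ = V₁ · sin φ₁ / sin φ₂ = 169 × sin 65° / sin 37°
V₂ = 169 × 0.9063/0.6018 = 250 km/h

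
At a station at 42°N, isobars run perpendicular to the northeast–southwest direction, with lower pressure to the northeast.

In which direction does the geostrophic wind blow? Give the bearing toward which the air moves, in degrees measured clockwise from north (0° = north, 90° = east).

135°

The pressure-gradient force points toward the northeast (bearing 045°).
Geostrophic balance: in the Northern Hemisphere the Coriolis force deflects motion to the right, so the geostrophic wind blows 90° to the right of the pressure-gradient force (low pressure on the left).
Rotating 045° by 90° clockwise gives 135° — the wind blows toward the southeast.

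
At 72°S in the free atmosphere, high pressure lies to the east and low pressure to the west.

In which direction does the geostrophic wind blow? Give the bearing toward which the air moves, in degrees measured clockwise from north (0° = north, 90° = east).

180°

The pressure-gradient force points toward the west (bearing 270°).
Geostrophic balance: in the Southern Hemisphere the Coriolis force deflects motion to the left, so the geostrophic wind blows 90° to the left of the pressure-gradient force (low pressure on the right).
Rotating 270° by 90° counterclockwise gives 180° — the wind blows toward the south.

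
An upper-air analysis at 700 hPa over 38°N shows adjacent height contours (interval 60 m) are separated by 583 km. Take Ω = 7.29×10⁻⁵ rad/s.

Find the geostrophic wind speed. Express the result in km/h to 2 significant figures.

Coriolis parameter at 38°N:
f = 2Ω sin φ = 2 × 7.29×10⁻⁵ × sin 38° = 8.98×10⁻⁵ s⁻¹
Height gradient: |∂Z/∂n| = 60 m / 583000 m = 1.03×10⁻⁴
On a pressure surface, geostrophic balance gives V_g = (g/f)|∂Z/∂n|:
V_g = 9.81 × 1.03×10⁻⁴ / 8.98×10⁻⁵ = 11.2 m/s
Converting: 11.2 m/s × 3.6 = 40 km/h

40 km/h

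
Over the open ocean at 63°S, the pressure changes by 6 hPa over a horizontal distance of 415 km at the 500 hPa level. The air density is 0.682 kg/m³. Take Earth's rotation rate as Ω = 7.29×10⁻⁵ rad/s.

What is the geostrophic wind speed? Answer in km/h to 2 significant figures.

Coriolis parameter at 63°S:
f = 2Ω sin φ = 2 × 7.29×10⁻⁵ × sin 63° = 1.30×10⁻⁴ s⁻¹
Pressure gradient: |∂P/∂n| = 600 Pa / 415000 m = 1.45×10⁻³ Pa/m
Geostrophic balance (pressure-gradient force = Coriolis force):
V_g = (1/(fρ)) |∂P/∂n| = 1.45×10⁻³ / (1.30×10⁻⁴ × 0.682) = 16.3 m/s
Converting: 16.3 m/s × 3.6 = 59 km/h

59 km/h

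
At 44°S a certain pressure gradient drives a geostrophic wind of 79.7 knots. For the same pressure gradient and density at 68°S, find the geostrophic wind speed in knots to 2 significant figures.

60 knots

With the same pressure gradient and density, V_g ∝ 1/f ∝ 1/sin φ.
V₂ = V₁ · sin φ₁ / sin φ₂ = 79.7 × sin 44° / sin 68°
V₂ = 79.7 × 0.6947/0.9272 = 60 knots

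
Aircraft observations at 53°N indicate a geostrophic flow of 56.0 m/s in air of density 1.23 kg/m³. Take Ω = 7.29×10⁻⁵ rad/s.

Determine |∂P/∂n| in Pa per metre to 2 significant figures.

Coriolis parameter at 53°N:
f = 2Ω sin φ = 2 × 7.29×10⁻⁵ × sin 53° = 1.16×10⁻⁴ s⁻¹
Geostrophic balance rearranged: |∂P/∂n| = f ρ V_g
|∂P/∂n| = 1.16×10⁻⁴ × 1.23 × 56.0 = 8.02×10⁻³ Pa/m

8.0×10⁻³ Pa/m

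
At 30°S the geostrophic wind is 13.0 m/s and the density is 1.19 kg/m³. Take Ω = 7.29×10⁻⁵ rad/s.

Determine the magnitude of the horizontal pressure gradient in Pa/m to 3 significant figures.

Coriolis parameter at 30°S:
f = 2Ω sin φ = 2 × 7.29×10⁻⁵ × sin 30° = 7.29×10⁻⁵ s⁻¹
Geostrophic balance rearranged: |∂P/∂n| = f ρ V_g
|∂P/∂n| = 7.29×10⁻⁵ × 1.19 × 13.0 = 1.13×10⁻³ Pa/m

1.13×10⁻³ Pa/m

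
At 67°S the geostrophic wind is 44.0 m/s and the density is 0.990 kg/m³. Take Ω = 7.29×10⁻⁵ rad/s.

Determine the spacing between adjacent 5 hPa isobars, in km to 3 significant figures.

Coriolis parameter at 67°S:
f = 2Ω sin φ = 2 × 7.29×10⁻⁵ × sin 67° = 1.34×10⁻⁴ s⁻¹
Geostrophic balance rearranged: |∂P/∂n| = f ρ V_g
|∂P/∂n| = 1.34×10⁻⁴ × 0.990 × 44.0 = 5.85×10⁻³ Pa/m
Isobar spacing: Δn = ΔP/|∂P/∂n| = 500 Pa / 5.85×10⁻³ Pa/m = 85526 m ≈ 85.5 km

85.5 km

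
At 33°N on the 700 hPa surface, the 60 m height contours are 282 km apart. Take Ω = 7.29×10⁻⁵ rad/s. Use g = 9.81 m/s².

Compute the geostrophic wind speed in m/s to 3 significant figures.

26.3 m/s

Coriolis parameter at 33°N:
f = 2Ω sin φ = 2 × 7.29×10⁻⁵ × sin 33° = 7.94×10⁻⁵ s⁻¹
Height gradient: |∂Z/∂n| = 60 m / 282000 m = 2.13×10⁻⁴
On a pressure surface, geostrophic balance gives V_g = (g/f)|∂Z/∂n|:
V_g = 9.81 × 2.13×10⁻⁴ / 7.94×10⁻⁵ = 26.3 m/s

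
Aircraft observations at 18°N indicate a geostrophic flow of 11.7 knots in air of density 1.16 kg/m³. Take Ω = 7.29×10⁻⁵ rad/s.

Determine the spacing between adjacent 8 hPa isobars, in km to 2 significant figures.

Coriolis parameter at 18°N:
f = 2Ω sin φ = 2 × 7.29×10⁻⁵ × sin 18° = 4.51×10⁻⁵ s⁻¹
Wind speed in SI: 11.7 knots = 6.02 m/s
Geostrophic balance rearranged: |∂P/∂n| = f ρ V_g
|∂P/∂n| = 4.51×10⁻⁵ × 1.16 × 6.02 = 3.15×10⁻⁴ Pa/m
Isobar spacing: Δn = ΔP/|∂P/∂n| = 800 Pa / 3.15×10⁻⁴ Pa/m = 2543128 m ≈ 2500 km

2500 km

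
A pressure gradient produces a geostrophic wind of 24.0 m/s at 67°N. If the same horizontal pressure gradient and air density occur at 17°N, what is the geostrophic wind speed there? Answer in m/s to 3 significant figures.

75.6 m/s

With the same pressure gradient and density, V_g ∝ 1/f ∝ 1/sin φ.
V₂ = V₁ · sin φ₁ / sin φ₂ = 24.0 × sin 67° / sin 17°
V₂ = 24.0 × 0.9205/0.2924 = 75.6 m/s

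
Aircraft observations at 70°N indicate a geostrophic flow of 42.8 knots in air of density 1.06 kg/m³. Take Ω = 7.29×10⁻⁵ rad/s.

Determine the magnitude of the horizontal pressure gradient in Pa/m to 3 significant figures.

3.20×10⁻³ Pa/m

Coriolis parameter at 70°N:
f = 2Ω sin φ = 2 × 7.29×10⁻⁵ × sin 70° = 1.37×10⁻⁴ s⁻¹
Wind speed in SI: 42.8 knots = 22.0 m/s
Geostrophic balance rearranged: |∂P/∂n| = f ρ V_g
|∂P/∂n| = 1.37×10⁻⁴ × 1.06 × 22.0 = 3.20×10⁻³ Pa/m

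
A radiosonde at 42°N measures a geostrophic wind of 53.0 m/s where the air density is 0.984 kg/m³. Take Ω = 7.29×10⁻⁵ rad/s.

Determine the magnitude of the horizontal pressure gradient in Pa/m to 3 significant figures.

Coriolis parameter at 42°N:
f = 2Ω sin φ = 2 × 7.29×10⁻⁵ × sin 42° = 9.76×10⁻⁵ s⁻¹
Geostrophic balance rearranged: |∂P/∂n| = f ρ V_g
|∂P/∂n| = 9.76×10⁻⁵ × 0.984 × 53.0 = 5.09×10⁻³ Pa/m

5.09×10⁻³ Pa/m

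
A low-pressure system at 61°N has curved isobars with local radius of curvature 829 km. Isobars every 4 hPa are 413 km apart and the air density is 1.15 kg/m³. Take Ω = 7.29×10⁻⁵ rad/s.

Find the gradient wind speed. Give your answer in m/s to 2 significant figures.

Coriolis parameter at 61°N:
f = 2Ω sin φ = 2 × 7.29×10⁻⁵ × sin 61° = 1.28×10⁻⁴ s⁻¹
Pressure gradient: |∂P/∂n| = 400 Pa / 413000 m = 9.69×10⁻⁴ Pa/m
Geostrophic speed: V_g = |∂P/∂n|/(fρ) = 9.69×10⁻⁴/(1.28×10⁻⁴ × 1.15) = 6.60 m/s
Around a low, centrifugal force acts outward with Coriolis, so pressure-gradient force balances both:
(1/ρ)|∂P/∂n| = fV + V²/R  →  V² + fR·V − fR·V_g = 0
With fR = 1.28×10⁻⁴ × 829×10³ m = 106 m/s:
V = [−fR + √((fR)² + 4 fR V_g)]/2 = [−106 + √(106² + 4×106×6.6)]/2 = 6.24 m/s
Subgeostrophic (V < V_g = 6.6 m/s), as expected around a low.

6.2 m/s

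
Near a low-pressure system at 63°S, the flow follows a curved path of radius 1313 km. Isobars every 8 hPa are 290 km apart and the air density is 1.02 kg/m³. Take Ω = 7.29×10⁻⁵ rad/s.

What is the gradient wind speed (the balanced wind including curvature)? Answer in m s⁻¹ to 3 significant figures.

18.8 m s⁻¹

Coriolis parameter at 63°S:
f = 2Ω sin φ = 2 × 7.29×10⁻⁵ × sin 63° = 1.30×10⁻⁴ s⁻¹
Pressure gradient: |∂P/∂n| = 800 Pa / 290000 m = 2.76×10⁻³ Pa/m
Geostrophic speed: V_g = |∂P/∂n|/(fρ) = 2.76×10⁻³/(1.30×10⁻⁴ × 1.02) = 20.8 m/s
Around a low, centrifugal force acts outward with Coriolis, so pressure-gradient force balances both:
(1/ρ)|∂P/∂n| = fV + V²/R  →  V² + fR·V − fR·V_g = 0
With fR = 1.30×10⁻⁴ × 1313×10³ m = 171 m/s:
V = [−fR + √((fR)² + 4 fR V_g)]/2 = [−171 + √(171² + 4×171×20.8)]/2 = 18.8 m/s
Subgeostrophic (V < V_g = 20.8 m/s), as expected around a low.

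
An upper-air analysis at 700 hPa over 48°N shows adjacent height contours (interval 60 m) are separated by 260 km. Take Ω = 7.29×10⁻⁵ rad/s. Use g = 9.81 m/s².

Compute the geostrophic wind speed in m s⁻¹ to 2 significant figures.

Coriolis parameter at 48°N:
f = 2Ω sin φ = 2 × 7.29×10⁻⁵ × sin 48° = 1.08×10⁻⁴ s⁻¹
Height gradient: |∂Z/∂n| = 60 m / 260000 m = 2.31×10⁻⁴
On a pressure surface, geostrophic balance gives V_g = (g/f)|∂Z/∂n|:
V_g = 9.81 × 2.31×10⁻⁴ / 1.08×10⁻⁴ = 20.9 m/s

21 m s⁻¹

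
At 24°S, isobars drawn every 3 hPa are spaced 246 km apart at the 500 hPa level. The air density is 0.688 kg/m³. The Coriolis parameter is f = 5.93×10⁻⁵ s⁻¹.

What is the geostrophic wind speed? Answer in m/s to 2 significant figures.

30 m/s

Pressure gradient: |∂P/∂n| = 300 Pa / 246000 m = 1.22×10⁻³ Pa/m
Geostrophic balance (pressure-gradient force = Coriolis force):
V_g = (1/(fρ)) |∂P/∂n| = 1.22×10⁻³ / (5.93×10⁻⁵ × 0.688) = 29.9 m/s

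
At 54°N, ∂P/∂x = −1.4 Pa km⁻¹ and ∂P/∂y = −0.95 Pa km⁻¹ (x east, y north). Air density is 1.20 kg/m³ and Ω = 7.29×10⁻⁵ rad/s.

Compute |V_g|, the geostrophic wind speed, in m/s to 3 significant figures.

Coriolis parameter at 54°N:
f = 2Ω sin φ = 2 × 7.29×10⁻⁵ × sin 54° = 1.18×10⁻⁴ s⁻¹
Component geostrophic relations (x east, y north):
u_g = −(1/(fρ)) ∂P/∂y,  v_g = (1/(fρ)) ∂P/∂x
u_g = −(−0.95×10⁻³)/(1.18×10⁻⁴ × 1.20) = 6.71 m/s;  v_g = (−1.4×10⁻³)/(1.18×10⁻⁴ × 1.20) = −9.89 m/s
|V_g| = √(u_g² + v_g²) = 12.0 m/s

12.0 m/s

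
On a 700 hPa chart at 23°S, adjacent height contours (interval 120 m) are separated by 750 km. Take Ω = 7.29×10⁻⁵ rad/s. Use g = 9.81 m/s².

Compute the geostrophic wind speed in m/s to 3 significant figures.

Coriolis parameter at 23°S:
f = 2Ω sin φ = 2 × 7.29×10⁻⁵ × sin 23° = 5.70×10⁻⁵ s⁻¹
Height gradient: |∂Z/∂n| = 120 m / 750000 m = 1.60×10⁻⁴
On a pressure surface, geostrophic balance gives V_g = (g/f)|∂Z/∂n|:
V_g = 9.81 × 1.60×10⁻⁴ / 5.70×10⁻⁵ = 27.6 m/s

27.6 m/s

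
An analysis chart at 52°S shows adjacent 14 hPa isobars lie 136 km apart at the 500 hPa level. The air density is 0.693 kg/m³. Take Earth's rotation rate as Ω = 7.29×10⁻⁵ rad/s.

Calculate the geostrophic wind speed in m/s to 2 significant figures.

Coriolis parameter at 52°S:
f = 2Ω sin φ = 2 × 7.29×10⁻⁵ × sin 52° = 1.15×10⁻⁴ s⁻¹
Pressure gradient: |∂P/∂n| = 1400 Pa / 136000 m = 1.03×10⁻² Pa/m
Geostrophic balance (pressure-gradient force = Coriolis force):
V_g = (1/(fρ)) |∂P/∂n| = 1.03×10⁻² / (1.15×10⁻⁴ × 0.693) = 129 m/s

130 m/s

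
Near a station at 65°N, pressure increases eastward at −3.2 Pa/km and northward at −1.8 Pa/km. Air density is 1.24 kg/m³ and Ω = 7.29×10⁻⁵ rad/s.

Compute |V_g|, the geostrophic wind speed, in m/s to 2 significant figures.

22 m/s

Coriolis parameter at 65°N:
f = 2Ω sin φ = 2 × 7.29×10⁻⁵ × sin 65° = 1.32×10⁻⁴ s⁻¹
Component geostrophic relations (x east, y north):
u_g = −(1/(fρ)) ∂P/∂y,  v_g = (1/(fρ)) ∂P/∂x
u_g = −(−1.8×10⁻³)/(1.32×10⁻⁴ × 1.24) = 11.0 m/s;  v_g = (−3.2×10⁻³)/(1.32×10⁻⁴ × 1.24) = −19.5 m/s
|V_g| = √(u_g² + v_g²) = 22.4 m/s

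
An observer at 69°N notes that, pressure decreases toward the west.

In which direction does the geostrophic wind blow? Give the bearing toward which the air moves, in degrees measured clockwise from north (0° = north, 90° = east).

000°

The pressure-gradient force points toward the west (bearing 270°).
Geostrophic balance: in the Northern Hemisphere the Coriolis force deflects motion to the right, so the geostrophic wind blows 90° to the right of the pressure-gradient force (low pressure on the left).
Rotating 270° by 90° clockwise gives 000° — the wind blows toward the north.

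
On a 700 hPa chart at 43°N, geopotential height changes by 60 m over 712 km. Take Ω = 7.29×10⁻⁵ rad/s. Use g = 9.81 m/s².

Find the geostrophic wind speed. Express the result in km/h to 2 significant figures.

30 km/h

Coriolis parameter at 43°N:
f = 2Ω sin φ = 2 × 7.29×10⁻⁵ × sin 43° = 9.94×10⁻⁵ s⁻¹
Height gradient: |∂Z/∂n| = 60 m / 712000 m = 8.43×10⁻⁵
On a pressure surface, geostrophic balance gives V_g = (g/f)|∂Z/∂n|:
V_g = 9.81 × 8.43×10⁻⁵ / 9.94×10⁻⁵ = 8.31 m/s
Converting: 8.31 m/s × 3.6 = 30 km/h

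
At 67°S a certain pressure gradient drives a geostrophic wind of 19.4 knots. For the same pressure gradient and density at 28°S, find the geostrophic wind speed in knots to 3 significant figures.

38.0 knots

With the same pressure gradient and density, V_g ∝ 1/f ∝ 1/sin φ.
V₂ = V₁ · sin φ₁ / sin φ₂ = 19.4 × sin 67° / sin 28°
V₂ = 19.4 × 0.9205/0.4695 = 38.0 knots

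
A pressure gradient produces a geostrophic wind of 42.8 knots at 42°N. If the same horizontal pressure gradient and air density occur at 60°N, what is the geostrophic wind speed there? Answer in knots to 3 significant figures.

33.1 knots

With the same pressure gradient and density, V_g ∝ 1/f ∝ 1/sin φ.
V₂ = V₁ · sin φ₁ / sin φ₂ = 42.8 × sin 42° / sin 60°
V₂ = 42.8 × 0.6691/0.8660 = 33.1 knots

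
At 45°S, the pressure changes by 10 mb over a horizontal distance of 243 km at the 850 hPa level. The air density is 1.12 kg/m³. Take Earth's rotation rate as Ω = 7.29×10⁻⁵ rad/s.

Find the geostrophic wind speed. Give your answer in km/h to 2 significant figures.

130 km/h

Coriolis parameter at 45°S:
f = 2Ω sin φ = 2 × 7.29×10⁻⁵ × sin 45° = 1.03×10⁻⁴ s⁻¹
Pressure gradient: |∂P/∂n| = 1000 Pa / 243000 m = 4.12×10⁻³ Pa/m
Geostrophic balance (pressure-gradient force = Coriolis force):
V_g = (1/(fρ)) |∂P/∂n| = 4.12×10⁻³ / (1.03×10⁻⁴ × 1.12) = 35.6 m/s
Converting: 35.6 m/s × 3.6 = 130 km/h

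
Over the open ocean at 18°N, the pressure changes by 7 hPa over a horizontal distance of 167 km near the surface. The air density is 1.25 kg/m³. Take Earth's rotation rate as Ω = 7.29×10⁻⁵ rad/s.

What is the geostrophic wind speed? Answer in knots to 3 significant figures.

145 knots

Coriolis parameter at 18°N:
f = 2Ω sin φ = 2 × 7.29×10⁻⁵ × sin 18° = 4.51×10⁻⁵ s⁻¹
Pressure gradient: |∂P/∂n| = 700 Pa / 167000 m = 4.19×10⁻³ Pa/m
Geostrophic balance (pressure-gradient force = Coriolis force):
V_g = (1/(fρ)) |∂P/∂n| = 4.19×10⁻³ / (4.51×10⁻⁵ × 1.25) = 74.4 m/s
Converting: 74.4 m/s × 1.944 = 145 knots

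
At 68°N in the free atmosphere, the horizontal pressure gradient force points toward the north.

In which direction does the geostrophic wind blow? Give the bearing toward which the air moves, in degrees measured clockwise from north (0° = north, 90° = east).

The pressure-gradient force points toward the north (bearing 000°).
Geostrophic balance: in the Northern Hemisphere the Coriolis force deflects motion to the right, so the geostrophic wind blows 90° to the right of the pressure-gradient force (low pressure on the left).
Rotating 000° by 90° clockwise gives 090° — the wind blows toward the east.

090°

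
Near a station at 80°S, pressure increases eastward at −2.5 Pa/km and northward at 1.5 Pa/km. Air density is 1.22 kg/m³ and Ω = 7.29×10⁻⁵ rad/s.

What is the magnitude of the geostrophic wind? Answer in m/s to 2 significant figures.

17 m/s

Coriolis parameter at 80°S:
f = 2Ω sin φ = 2 × 7.29×10⁻⁵ × sin 80° = 1.44×10⁻⁴ s⁻¹
In the Southern Hemisphere f is negative: f = −1.44×10⁻⁴ s⁻¹.
Component geostrophic relations (x east, y north):
u_g = −(1/(fρ)) ∂P/∂y,  v_g = (1/(fρ)) ∂P/∂x
u_g = −(1.5×10⁻³)/(−1.44×10⁻⁴ × 1.22) = 8.56 m/s;  v_g = (−2.5×10⁻³)/(−1.44×10⁻⁴ × 1.22) = 14.3 m/s
|V_g| = √(u_g² + v_g²) = 16.6 m/s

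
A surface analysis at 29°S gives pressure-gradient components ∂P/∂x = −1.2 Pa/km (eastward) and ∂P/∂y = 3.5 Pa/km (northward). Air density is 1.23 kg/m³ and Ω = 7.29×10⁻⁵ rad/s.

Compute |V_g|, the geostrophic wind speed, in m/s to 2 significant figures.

43 m/s

Coriolis parameter at 29°S:
f = 2Ω sin φ = 2 × 7.29×10⁻⁵ × sin 29° = 7.07×10⁻⁵ s⁻¹
In the Southern Hemisphere f is negative: f = −7.07×10⁻⁵ s⁻¹.
Component geostrophic relations (x east, y north):
u_g = −(1/(fρ)) ∂P/∂y,  v_g = (1/(fρ)) ∂P/∂x
u_g = −(3.5×10⁻³)/(−7.07×10⁻⁵ × 1.23) = 40.3 m/s;  v_g = (−1.2×10⁻³)/(−7.07×10⁻⁵ × 1.23) = 13.8 m/s
|V_g| = √(u_g² + v_g²) = 42.6 m/s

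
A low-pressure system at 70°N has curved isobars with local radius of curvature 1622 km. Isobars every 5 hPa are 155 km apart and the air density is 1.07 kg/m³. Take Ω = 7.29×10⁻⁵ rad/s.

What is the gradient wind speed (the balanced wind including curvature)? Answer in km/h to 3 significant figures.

72.6 km/h

Coriolis parameter at 70°N:
f = 2Ω sin φ = 2 × 7.29×10⁻⁵ × sin 70° = 1.37×10⁻⁴ s⁻¹
Pressure gradient: |∂P/∂n| = 500 Pa / 155000 m = 3.23×10⁻³ Pa/m
Geostrophic speed: V_g = |∂P/∂n|/(fρ) = 3.23×10⁻³/(1.37×10⁻⁴ × 1.07) = 22.0 m/s
Around a low, centrifugal force acts outward with Coriolis, so pressure-gradient force balances both:
(1/ρ)|∂P/∂n| = fV + V²/R  →  V² + fR·V − fR·V_g = 0
With fR = 1.37×10⁻⁴ × 1622×10³ m = 222 m/s:
V = [−fR + √((fR)² + 4 fR V_g)]/2 = [−222 + √(222² + 4×222×22)]/2 = 20.2 m/s
Subgeostrophic (V < V_g = 22 m/s), as expected around a low.
Converting: 20.2 m/s × 3.6 = 72.6 km/h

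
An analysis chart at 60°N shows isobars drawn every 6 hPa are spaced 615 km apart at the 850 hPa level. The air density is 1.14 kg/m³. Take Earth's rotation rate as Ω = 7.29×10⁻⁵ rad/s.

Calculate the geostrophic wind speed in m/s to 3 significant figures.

6.78 m/s

Coriolis parameter at 60°N:
f = 2Ω sin φ = 2 × 7.29×10⁻⁵ × sin 60° = 1.26×10⁻⁴ s⁻¹
Pressure gradient: |∂P/∂n| = 600 Pa / 615000 m = 9.76×10⁻⁴ Pa/m
Geostrophic balance (pressure-gradient force = Coriolis force):
V_g = (1/(fρ)) |∂P/∂n| = 9.76×10⁻⁴ / (1.26×10⁻⁴ × 1.14) = 6.78 m/s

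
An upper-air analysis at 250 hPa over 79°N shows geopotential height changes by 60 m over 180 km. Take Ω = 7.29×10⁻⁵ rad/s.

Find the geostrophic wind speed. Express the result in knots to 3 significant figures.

Coriolis parameter at 79°N:
f = 2Ω sin φ = 2 × 7.29×10⁻⁵ × sin 79° = 1.43×10⁻⁴ s⁻¹
Height gradient: |∂Z/∂n| = 60 m / 180000 m = 3.33×10⁻⁴
On a pressure surface, geostrophic balance gives V_g = (g/f)|∂Z/∂n|:
V_g = 9.81 × 3.33×10⁻⁴ / 1.43×10⁻⁴ = 22.8 m/s
Converting: 22.8 m/s × 1.944 = 44.4 knots

44.4 knots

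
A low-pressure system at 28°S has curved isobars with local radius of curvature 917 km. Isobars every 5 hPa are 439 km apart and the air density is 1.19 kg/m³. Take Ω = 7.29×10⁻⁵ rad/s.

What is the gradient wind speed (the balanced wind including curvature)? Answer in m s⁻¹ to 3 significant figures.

Coriolis parameter at 28°S:
f = 2Ω sin φ = 2 × 7.29×10⁻⁵ × sin 28° = 6.84×10⁻⁵ s⁻¹
Pressure gradient: |∂P/∂n| = 500 Pa / 439000 m = 1.14×10⁻³ Pa/m
Geostrophic speed: V_g = |∂P/∂n|/(fρ) = 1.14×10⁻³/(6.84×10⁻⁵ × 1.19) = 14.0 m/s
Around a low, centrifugal force acts outward with Coriolis, so pressure-gradient force balances both:
(1/ρ)|∂P/∂n| = fV + V²/R  →  V² + fR·V − fR·V_g = 0
With fR = 6.84×10⁻⁵ × 917×10³ m = 62.8 m/s:
V = [−fR + √((fR)² + 4 fR V_g)]/2 = [−62.8 + √(62.8² + 4×62.8×14)]/2 = 11.8 m/s
Subgeostrophic (V < V_g = 14 m/s), as expected around a low.

11.8 m s⁻¹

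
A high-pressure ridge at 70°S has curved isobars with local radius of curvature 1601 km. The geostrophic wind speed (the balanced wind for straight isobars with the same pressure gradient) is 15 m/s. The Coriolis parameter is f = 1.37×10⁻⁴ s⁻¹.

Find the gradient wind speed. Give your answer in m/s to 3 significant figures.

16.2 m/s

Around a high, pressure-gradient force acts outward with centrifugal, so Coriolis balances both:
fV = (1/ρ)|∂P/∂n| + V²/R  →  V² − fR·V + fR·V_g = 0
With fR = 1.37×10⁻⁴ × 1601×10³ m = 219 m/s:
V = [fR − √((fR)² − 4 fR V_g)]/2 = [219 − √(219² − 4×219×15)]/2 = 16.2 m/s
Supergeostrophic (V > V_g = 15 m/s), as expected around a high.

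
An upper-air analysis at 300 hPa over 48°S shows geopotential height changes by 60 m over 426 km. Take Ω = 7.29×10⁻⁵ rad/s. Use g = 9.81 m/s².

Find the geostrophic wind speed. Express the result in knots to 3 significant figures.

24.8 knots

Coriolis parameter at 48°S:
f = 2Ω sin φ = 2 × 7.29×10⁻⁵ × sin 48° = 1.08×10⁻⁴ s⁻¹
Height gradient: |∂Z/∂n| = 60 m / 426000 m = 1.41×10⁻⁴
On a pressure surface, geostrophic balance gives V_g = (g/f)|∂Z/∂n|:
V_g = 9.81 × 1.41×10⁻⁴ / 1.08×10⁻⁴ = 12.8 m/s
Converting: 12.8 m/s × 1.944 = 24.8 knots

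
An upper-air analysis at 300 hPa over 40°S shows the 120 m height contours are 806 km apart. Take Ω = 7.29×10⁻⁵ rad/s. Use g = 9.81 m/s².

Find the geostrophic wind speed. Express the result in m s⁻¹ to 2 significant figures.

Coriolis parameter at 40°S:
f = 2Ω sin φ = 2 × 7.29×10⁻⁵ × sin 40° = 9.37×10⁻⁵ s⁻¹
Height gradient: |∂Z/∂n| = 120 m / 806000 m = 1.49×10⁻⁴
On a pressure surface, geostrophic balance gives V_g = (g/f)|∂Z/∂n|:
V_g = 9.81 × 1.49×10⁻⁴ / 9.37×10⁻⁵ = 15.6 m/s

16 m s⁻¹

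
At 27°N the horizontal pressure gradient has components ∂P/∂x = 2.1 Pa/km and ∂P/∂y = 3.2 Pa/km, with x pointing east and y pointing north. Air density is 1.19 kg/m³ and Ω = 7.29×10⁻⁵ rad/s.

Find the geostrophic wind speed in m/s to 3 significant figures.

48.6 m/s

Coriolis parameter at 27°N:
f = 2Ω sin φ = 2 × 7.29×10⁻⁵ × sin 27° = 6.62×10⁻⁵ s⁻¹
Component geostrophic relations (x east, y north):
u_g = −(1/(fρ)) ∂P/∂y,  v_g = (1/(fρ)) ∂P/∂x
u_g = −(3.2×10⁻³)/(6.62×10⁻⁵ × 1.19) = −40.6 m/s;  v_g = (2.1×10⁻³)/(6.62×10⁻⁵ × 1.19) = 26.7 m/s
|V_g| = √(u_g² + v_g²) = 48.6 m/s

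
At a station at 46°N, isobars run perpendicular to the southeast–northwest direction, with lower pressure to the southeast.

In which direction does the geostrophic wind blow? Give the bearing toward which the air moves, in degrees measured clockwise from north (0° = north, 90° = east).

The pressure-gradient force points toward the southeast (bearing 135°).
Geostrophic balance: in the Northern Hemisphere the Coriolis force deflects motion to the right, so the geostrophic wind blows 90° to the right of the pressure-gradient force (low pressure on the left).
Rotating 135° by 90° clockwise gives 225° — the wind blows toward the southwest.

225°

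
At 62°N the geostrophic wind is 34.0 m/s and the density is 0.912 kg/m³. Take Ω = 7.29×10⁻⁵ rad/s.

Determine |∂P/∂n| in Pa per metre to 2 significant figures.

Coriolis parameter at 62°N:
f = 2Ω sin φ = 2 × 7.29×10⁻⁵ × sin 62° = 1.29×10⁻⁴ s⁻¹
Geostrophic balance rearranged: |∂P/∂n| = f ρ V_g
|∂P/∂n| = 1.29×10⁻⁴ × 0.912 × 34.0 = 3.99×10⁻³ Pa/m

4.0×10⁻³ Pa/m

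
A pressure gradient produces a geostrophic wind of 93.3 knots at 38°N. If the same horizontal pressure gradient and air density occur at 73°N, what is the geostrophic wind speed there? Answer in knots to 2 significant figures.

With the same pressure gradient and density, V_g ∝ 1/f ∝ 1/sin φ.
V₂ = V₁ · sin φ₁ / sin φ₂ = 93.3 × sin 38° / sin 73°
V₂ = 93.3 × 0.6157/0.9563 = 60 knots

60 knots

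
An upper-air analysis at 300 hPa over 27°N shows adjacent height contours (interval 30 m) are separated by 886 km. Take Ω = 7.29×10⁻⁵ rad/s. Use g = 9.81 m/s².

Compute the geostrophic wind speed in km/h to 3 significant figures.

Coriolis parameter at 27°N:
f = 2Ω sin φ = 2 × 7.29×10⁻⁵ × sin 27° = 6.62×10⁻⁵ s⁻¹
Height gradient: |∂Z/∂n| = 30 m / 886000 m = 3.39×10⁻⁵
On a pressure surface, geostrophic balance gives V_g = (g/f)|∂Z/∂n|:
V_g = 9.81 × 3.39×10⁻⁵ / 6.62×10⁻⁵ = 5.02 m/s
Converting: 5.02 m/s × 3.6 = 18.1 km/h

18.1 km/h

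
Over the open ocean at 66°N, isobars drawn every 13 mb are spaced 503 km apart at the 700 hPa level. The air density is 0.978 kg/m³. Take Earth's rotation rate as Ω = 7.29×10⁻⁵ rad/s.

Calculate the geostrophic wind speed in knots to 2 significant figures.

Coriolis parameter at 66°N:
f = 2Ω sin φ = 2 × 7.29×10⁻⁵ × sin 66° = 1.33×10⁻⁴ s⁻¹
Pressure gradient: |∂P/∂n| = 1300 Pa / 503000 m = 2.58×10⁻³ Pa/m
Geostrophic balance (pressure-gradient force = Coriolis force):
V_g = (1/(fρ)) |∂P/∂n| = 2.58×10⁻³ / (1.33×10⁻⁴ × 0.978) = 19.8 m/s
Converting: 19.8 m/s × 1.944 = 39 knots

39 knots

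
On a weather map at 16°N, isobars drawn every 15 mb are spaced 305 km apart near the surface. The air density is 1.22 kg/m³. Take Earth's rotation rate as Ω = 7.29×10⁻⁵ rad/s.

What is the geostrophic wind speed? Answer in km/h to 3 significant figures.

Coriolis parameter at 16°N:
f = 2Ω sin φ = 2 × 7.29×10⁻⁵ × sin 16° = 4.02×10⁻⁵ s⁻¹
Pressure gradient: |∂P/∂n| = 1500 Pa / 305000 m = 4.92×10⁻³ Pa/m
Geostrophic balance (pressure-gradient force = Coriolis force):
V_g = (1/(fρ)) |∂P/∂n| = 4.92×10⁻³ / (4.02×10⁻⁵ × 1.22) = 100 m/s
Converting: 100 m/s × 3.6 = 361 km/h

361 km/h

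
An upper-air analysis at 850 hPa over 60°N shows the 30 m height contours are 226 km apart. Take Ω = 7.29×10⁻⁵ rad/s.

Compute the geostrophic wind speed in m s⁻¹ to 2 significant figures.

10 m s⁻¹

Coriolis parameter at 60°N:
f = 2Ω sin φ = 2 × 7.29×10⁻⁵ × sin 60° = 1.26×10⁻⁴ s⁻¹
Height gradient: |∂Z/∂n| = 30 m / 226000 m = 1.33×10⁻⁴
On a pressure surface, geostrophic balance gives V_g = (g/f)|∂Z/∂n|:
V_g = 9.81 × 1.33×10⁻⁴ / 1.26×10⁻⁴ = 10.3 m/s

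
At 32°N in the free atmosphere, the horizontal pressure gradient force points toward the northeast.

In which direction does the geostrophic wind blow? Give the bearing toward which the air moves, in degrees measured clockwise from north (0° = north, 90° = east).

135°

The pressure-gradient force points toward the northeast (bearing 045°).
Geostrophic balance: in the Northern Hemisphere the Coriolis force deflects motion to the right, so the geostrophic wind blows 90° to the right of the pressure-gradient force (low pressure on the left).
Rotating 045° by 90° clockwise gives 135° — the wind blows toward the southeast.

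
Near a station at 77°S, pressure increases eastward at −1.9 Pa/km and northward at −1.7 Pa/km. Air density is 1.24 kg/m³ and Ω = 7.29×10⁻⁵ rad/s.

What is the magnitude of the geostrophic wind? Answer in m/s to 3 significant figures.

Coriolis parameter at 77°S:
f = 2Ω sin φ = 2 × 7.29×10⁻⁵ × sin 77° = 1.42×10⁻⁴ s⁻¹
In the Southern Hemisphere f is negative: f = −1.42×10⁻⁴ s⁻¹.
Component geostrophic relations (x east, y north):
u_g = −(1/(fρ)) ∂P/∂y,  v_g = (1/(fρ)) ∂P/∂x
u_g = −(−1.7×10⁻³)/(−1.42×10⁻⁴ × 1.24) = −9.65 m/s;  v_g = (−1.9×10⁻³)/(−1.42×10⁻⁴ × 1.24) = 10.8 m/s
|V_g| = √(u_g² + v_g²) = 14.5 m/s

14.5 m/s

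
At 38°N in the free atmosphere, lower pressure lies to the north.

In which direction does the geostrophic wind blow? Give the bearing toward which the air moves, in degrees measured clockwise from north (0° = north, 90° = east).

The pressure-gradient force points toward the north (bearing 000°).
Geostrophic balance: in the Northern Hemisphere the Coriolis force deflects motion to the right, so the geostrophic wind blows 90° to the right of the pressure-gradient force (low pressure on the left).
Rotating 000° by 90° clockwise gives 090° — the wind blows toward the east.

090°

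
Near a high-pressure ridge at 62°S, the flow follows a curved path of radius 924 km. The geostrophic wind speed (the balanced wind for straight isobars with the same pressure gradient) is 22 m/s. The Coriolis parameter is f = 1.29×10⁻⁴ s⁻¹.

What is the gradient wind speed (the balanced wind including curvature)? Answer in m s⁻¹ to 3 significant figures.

Around a high, pressure-gradient force acts outward with centrifugal, so Coriolis balances both:
fV = (1/ρ)|∂P/∂n| + V²/R  →  V² − fR·V + fR·V_g = 0
With fR = 1.29×10⁻⁴ × 924×10³ m = 119 m/s:
V = [fR − √((fR)² − 4 fR V_g)]/2 = [119 − √(119² − 4×119×22)]/2 = 29.1 m/s
Supergeostrophic (V > V_g = 22 m/s), as expected around a high.

29.1 m s⁻¹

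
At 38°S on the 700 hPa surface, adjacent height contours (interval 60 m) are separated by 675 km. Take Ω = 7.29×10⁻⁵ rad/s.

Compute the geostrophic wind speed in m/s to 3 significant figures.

9.71 m/s

Coriolis parameter at 38°S:
f = 2Ω sin φ = 2 × 7.29×10⁻⁵ × sin 38° = 8.98×10⁻⁵ s⁻¹
Height gradient: |∂Z/∂n| = 60 m / 675000 m = 8.89×10⁻⁵
On a pressure surface, geostrophic balance gives V_g = (g/f)|∂Z/∂n|:
V_g = 9.81 × 8.89×10⁻⁵ / 8.98×10⁻⁵ = 9.71 m/s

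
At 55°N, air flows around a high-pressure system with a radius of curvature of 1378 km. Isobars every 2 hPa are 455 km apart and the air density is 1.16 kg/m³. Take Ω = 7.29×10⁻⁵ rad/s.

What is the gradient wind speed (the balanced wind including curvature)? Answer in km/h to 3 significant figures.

Coriolis parameter at 55°N:
f = 2Ω sin φ = 2 × 7.29×10⁻⁵ × sin 55° = 1.19×10⁻⁴ s⁻¹
Pressure gradient: |∂P/∂n| = 200 Pa / 455000 m = 4.40×10⁻⁴ Pa/m
Geostrophic speed: V_g = |∂P/∂n|/(fρ) = 4.40×10⁻⁴/(1.19×10⁻⁴ × 1.16) = 3.17 m/s
Around a high, pressure-gradient force acts outward with centrifugal, so Coriolis balances both:
fV = (1/ρ)|∂P/∂n| + V²/R  →  V² − fR·V + fR·V_g = 0
With fR = 1.19×10⁻⁴ × 1378×10³ m = 165 m/s:
V = [fR − √((fR)² − 4 fR V_g)]/2 = [165 − √(165² − 4×165×3.17)]/2 = 3.24 m/s
Supergeostrophic (V > V_g = 3.17 m/s), as expected around a high.
Converting: 3.24 m/s × 3.6 = 11.7 km/h

11.7 km/h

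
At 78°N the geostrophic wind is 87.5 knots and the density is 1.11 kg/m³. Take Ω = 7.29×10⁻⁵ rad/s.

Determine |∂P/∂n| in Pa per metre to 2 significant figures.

Coriolis parameter at 78°N:
f = 2Ω sin φ = 2 × 7.29×10⁻⁵ × sin 78° = 1.43×10⁻⁴ s⁻¹
Wind speed in SI: 87.5 knots = 45.0 m/s
Geostrophic balance rearranged: |∂P/∂n| = f ρ V_g
|∂P/∂n| = 1.43×10⁻⁴ × 1.11 × 45.0 = 7.13×10⁻³ Pa/m

7.1×10⁻³ Pa/m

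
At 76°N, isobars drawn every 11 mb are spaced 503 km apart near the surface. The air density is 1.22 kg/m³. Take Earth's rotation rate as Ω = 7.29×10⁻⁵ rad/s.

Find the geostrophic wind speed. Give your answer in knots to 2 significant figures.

25 knots

Coriolis parameter at 76°N:
f = 2Ω sin φ = 2 × 7.29×10⁻⁵ × sin 76° = 1.41×10⁻⁴ s⁻¹
Pressure gradient: |∂P/∂n| = 1100 Pa / 503000 m = 2.19×10⁻³ Pa/m
Geostrophic balance (pressure-gradient force = Coriolis force):
V_g = (1/(fρ)) |∂P/∂n| = 2.19×10⁻³ / (1.41×10⁻⁴ × 1.22) = 12.7 m/s
Converting: 12.7 m/s × 1.944 = 25 knots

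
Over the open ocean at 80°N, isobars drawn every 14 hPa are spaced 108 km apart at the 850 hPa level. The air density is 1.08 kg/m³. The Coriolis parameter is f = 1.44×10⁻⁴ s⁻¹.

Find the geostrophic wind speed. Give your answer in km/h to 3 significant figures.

300 km/h

Pressure gradient: |∂P/∂n| = 1400 Pa / 108000 m = 1.30×10⁻² Pa/m
Geostrophic balance (pressure-gradient force = Coriolis force):
V_g = (1/(fρ)) |∂P/∂n| = 1.30×10⁻² / (1.44×10⁻⁴ × 1.08) = 83.4 m/s
Converting: 83.4 m/s × 3.6 = 300 km/h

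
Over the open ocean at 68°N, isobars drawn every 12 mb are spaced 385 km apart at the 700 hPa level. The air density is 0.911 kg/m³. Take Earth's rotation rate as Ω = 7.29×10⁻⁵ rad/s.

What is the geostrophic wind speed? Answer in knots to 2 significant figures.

Coriolis parameter at 68°N:
f = 2Ω sin φ = 2 × 7.29×10⁻⁵ × sin 68° = 1.35×10⁻⁴ s⁻¹
Pressure gradient: |∂P/∂n| = 1200 Pa / 385000 m = 3.12×10⁻³ Pa/m
Geostrophic balance (pressure-gradient force = Coriolis force):
V_g = (1/(fρ)) |∂P/∂n| = 3.12×10⁻³ / (1.35×10⁻⁴ × 0.911) = 25.3 m/s
Converting: 25.3 m/s × 1.944 = 49 knots

49 knots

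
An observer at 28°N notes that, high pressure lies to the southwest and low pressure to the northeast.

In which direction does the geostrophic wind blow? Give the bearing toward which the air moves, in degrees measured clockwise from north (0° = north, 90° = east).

The pressure-gradient force points toward the northeast (bearing 045°).
Geostrophic balance: in the Northern Hemisphere the Coriolis force deflects motion to the right, so the geostrophic wind blows 90° to the right of the pressure-gradient force (low pressure on the left).
Rotating 045° by 90° clockwise gives 135° — the wind blows toward the southeast.

135°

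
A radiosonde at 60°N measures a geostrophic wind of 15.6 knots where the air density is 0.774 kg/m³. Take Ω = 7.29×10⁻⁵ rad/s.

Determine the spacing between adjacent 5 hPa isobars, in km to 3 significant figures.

637 km

Coriolis parameter at 60°N:
f = 2Ω sin φ = 2 × 7.29×10⁻⁵ × sin 60° = 1.26×10⁻⁴ s⁻¹
Wind speed in SI: 15.6 knots = 8.03 m/s
Geostrophic balance rearranged: |∂P/∂n| = f ρ V_g
|∂P/∂n| = 1.26×10⁻⁴ × 0.774 × 8.03 = 7.84×10⁻⁴ Pa/m
Isobar spacing: Δn = ΔP/|∂P/∂n| = 500 Pa / 7.84×10⁻⁴ Pa/m = 637497 m ≈ 637 km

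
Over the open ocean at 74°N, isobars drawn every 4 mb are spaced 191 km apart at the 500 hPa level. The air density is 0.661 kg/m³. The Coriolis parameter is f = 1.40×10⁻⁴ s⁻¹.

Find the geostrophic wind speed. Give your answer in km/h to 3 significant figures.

Pressure gradient: |∂P/∂n| = 400 Pa / 191000 m = 2.09×10⁻³ Pa/m
Geostrophic balance (pressure-gradient force = Coriolis force):
V_g = (1/(fρ)) |∂P/∂n| = 2.09×10⁻³ / (1.40×10⁻⁴ × 0.661) = 22.6 m/s
Converting: 22.6 m/s × 3.6 = 81.5 km/h

81.5 km/h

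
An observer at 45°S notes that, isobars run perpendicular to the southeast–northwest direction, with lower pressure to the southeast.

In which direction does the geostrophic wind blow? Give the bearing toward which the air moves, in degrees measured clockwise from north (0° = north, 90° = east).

The pressure-gradient force points toward the southeast (bearing 135°).
Geostrophic balance: in the Southern Hemisphere the Coriolis force deflects motion to the left, so the geostrophic wind blows 90° to the left of the pressure-gradient force (low pressure on the right).
Rotating 135° by 90° counterclockwise gives 045° — the wind blows toward the northeast.

045°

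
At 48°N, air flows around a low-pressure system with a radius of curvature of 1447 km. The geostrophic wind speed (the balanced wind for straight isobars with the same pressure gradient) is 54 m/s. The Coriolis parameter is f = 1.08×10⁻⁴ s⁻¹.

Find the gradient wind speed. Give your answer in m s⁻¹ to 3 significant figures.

42.5 m s⁻¹

Around a low, centrifugal force acts outward with Coriolis, so pressure-gradient force balances both:
(1/ρ)|∂P/∂n| = fV + V²/R  →  V² + fR·V − fR·V_g = 0
With fR = 1.08×10⁻⁴ × 1447×10³ m = 156 m/s:
V = [−fR + √((fR)² + 4 fR V_g)]/2 = [−156 + √(156² + 4×156×54)]/2 = 42.5 m/s
Subgeostrophic (V < V_g = 54 m/s), as expected around a low.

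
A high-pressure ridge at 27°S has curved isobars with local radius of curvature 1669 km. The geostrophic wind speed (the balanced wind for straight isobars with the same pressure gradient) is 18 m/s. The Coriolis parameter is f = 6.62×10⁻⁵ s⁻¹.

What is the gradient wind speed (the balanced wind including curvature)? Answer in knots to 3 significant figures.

Around a high, pressure-gradient force acts outward with centrifugal, so Coriolis balances both:
fV = (1/ρ)|∂P/∂n| + V²/R  →  V² − fR·V + fR·V_g = 0
With fR = 6.62×10⁻⁵ × 1669×10³ m = 110 m/s:
V = [fR − √((fR)² − 4 fR V_g)]/2 = [110 − √(110² − 4×110×18)]/2 = 22.6 m/s
Supergeostrophic (V > V_g = 18 m/s), as expected around a high.
Converting: 22.6 m/s × 1.944 = 44.0 knots

44.0 knots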